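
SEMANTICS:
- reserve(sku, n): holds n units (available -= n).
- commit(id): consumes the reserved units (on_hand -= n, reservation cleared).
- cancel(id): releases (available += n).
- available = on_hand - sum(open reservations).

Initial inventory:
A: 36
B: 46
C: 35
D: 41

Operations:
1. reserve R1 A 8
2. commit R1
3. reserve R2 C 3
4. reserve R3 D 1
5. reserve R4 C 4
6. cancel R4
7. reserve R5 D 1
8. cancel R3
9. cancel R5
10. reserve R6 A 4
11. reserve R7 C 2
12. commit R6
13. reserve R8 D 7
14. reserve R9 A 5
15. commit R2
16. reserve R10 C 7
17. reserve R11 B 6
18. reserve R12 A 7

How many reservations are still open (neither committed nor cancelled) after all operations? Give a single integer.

Step 1: reserve R1 A 8 -> on_hand[A=36 B=46 C=35 D=41] avail[A=28 B=46 C=35 D=41] open={R1}
Step 2: commit R1 -> on_hand[A=28 B=46 C=35 D=41] avail[A=28 B=46 C=35 D=41] open={}
Step 3: reserve R2 C 3 -> on_hand[A=28 B=46 C=35 D=41] avail[A=28 B=46 C=32 D=41] open={R2}
Step 4: reserve R3 D 1 -> on_hand[A=28 B=46 C=35 D=41] avail[A=28 B=46 C=32 D=40] open={R2,R3}
Step 5: reserve R4 C 4 -> on_hand[A=28 B=46 C=35 D=41] avail[A=28 B=46 C=28 D=40] open={R2,R3,R4}
Step 6: cancel R4 -> on_hand[A=28 B=46 C=35 D=41] avail[A=28 B=46 C=32 D=40] open={R2,R3}
Step 7: reserve R5 D 1 -> on_hand[A=28 B=46 C=35 D=41] avail[A=28 B=46 C=32 D=39] open={R2,R3,R5}
Step 8: cancel R3 -> on_hand[A=28 B=46 C=35 D=41] avail[A=28 B=46 C=32 D=40] open={R2,R5}
Step 9: cancel R5 -> on_hand[A=28 B=46 C=35 D=41] avail[A=28 B=46 C=32 D=41] open={R2}
Step 10: reserve R6 A 4 -> on_hand[A=28 B=46 C=35 D=41] avail[A=24 B=46 C=32 D=41] open={R2,R6}
Step 11: reserve R7 C 2 -> on_hand[A=28 B=46 C=35 D=41] avail[A=24 B=46 C=30 D=41] open={R2,R6,R7}
Step 12: commit R6 -> on_hand[A=24 B=46 C=35 D=41] avail[A=24 B=46 C=30 D=41] open={R2,R7}
Step 13: reserve R8 D 7 -> on_hand[A=24 B=46 C=35 D=41] avail[A=24 B=46 C=30 D=34] open={R2,R7,R8}
Step 14: reserve R9 A 5 -> on_hand[A=24 B=46 C=35 D=41] avail[A=19 B=46 C=30 D=34] open={R2,R7,R8,R9}
Step 15: commit R2 -> on_hand[A=24 B=46 C=32 D=41] avail[A=19 B=46 C=30 D=34] open={R7,R8,R9}
Step 16: reserve R10 C 7 -> on_hand[A=24 B=46 C=32 D=41] avail[A=19 B=46 C=23 D=34] open={R10,R7,R8,R9}
Step 17: reserve R11 B 6 -> on_hand[A=24 B=46 C=32 D=41] avail[A=19 B=40 C=23 D=34] open={R10,R11,R7,R8,R9}
Step 18: reserve R12 A 7 -> on_hand[A=24 B=46 C=32 D=41] avail[A=12 B=40 C=23 D=34] open={R10,R11,R12,R7,R8,R9}
Open reservations: ['R10', 'R11', 'R12', 'R7', 'R8', 'R9'] -> 6

Answer: 6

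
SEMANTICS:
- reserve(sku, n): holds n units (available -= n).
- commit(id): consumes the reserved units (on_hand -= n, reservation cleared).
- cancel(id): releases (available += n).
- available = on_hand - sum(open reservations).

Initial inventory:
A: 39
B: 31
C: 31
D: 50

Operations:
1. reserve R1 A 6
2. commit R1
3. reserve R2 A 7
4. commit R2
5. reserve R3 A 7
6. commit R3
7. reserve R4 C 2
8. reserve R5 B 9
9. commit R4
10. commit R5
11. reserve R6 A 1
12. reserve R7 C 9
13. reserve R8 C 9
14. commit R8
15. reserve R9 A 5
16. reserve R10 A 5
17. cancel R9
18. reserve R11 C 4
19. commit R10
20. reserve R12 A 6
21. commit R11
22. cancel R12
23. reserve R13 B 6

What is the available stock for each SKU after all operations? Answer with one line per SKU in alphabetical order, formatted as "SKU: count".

Answer: A: 13
B: 16
C: 7
D: 50

Derivation:
Step 1: reserve R1 A 6 -> on_hand[A=39 B=31 C=31 D=50] avail[A=33 B=31 C=31 D=50] open={R1}
Step 2: commit R1 -> on_hand[A=33 B=31 C=31 D=50] avail[A=33 B=31 C=31 D=50] open={}
Step 3: reserve R2 A 7 -> on_hand[A=33 B=31 C=31 D=50] avail[A=26 B=31 C=31 D=50] open={R2}
Step 4: commit R2 -> on_hand[A=26 B=31 C=31 D=50] avail[A=26 B=31 C=31 D=50] open={}
Step 5: reserve R3 A 7 -> on_hand[A=26 B=31 C=31 D=50] avail[A=19 B=31 C=31 D=50] open={R3}
Step 6: commit R3 -> on_hand[A=19 B=31 C=31 D=50] avail[A=19 B=31 C=31 D=50] open={}
Step 7: reserve R4 C 2 -> on_hand[A=19 B=31 C=31 D=50] avail[A=19 B=31 C=29 D=50] open={R4}
Step 8: reserve R5 B 9 -> on_hand[A=19 B=31 C=31 D=50] avail[A=19 B=22 C=29 D=50] open={R4,R5}
Step 9: commit R4 -> on_hand[A=19 B=31 C=29 D=50] avail[A=19 B=22 C=29 D=50] open={R5}
Step 10: commit R5 -> on_hand[A=19 B=22 C=29 D=50] avail[A=19 B=22 C=29 D=50] open={}
Step 11: reserve R6 A 1 -> on_hand[A=19 B=22 C=29 D=50] avail[A=18 B=22 C=29 D=50] open={R6}
Step 12: reserve R7 C 9 -> on_hand[A=19 B=22 C=29 D=50] avail[A=18 B=22 C=20 D=50] open={R6,R7}
Step 13: reserve R8 C 9 -> on_hand[A=19 B=22 C=29 D=50] avail[A=18 B=22 C=11 D=50] open={R6,R7,R8}
Step 14: commit R8 -> on_hand[A=19 B=22 C=20 D=50] avail[A=18 B=22 C=11 D=50] open={R6,R7}
Step 15: reserve R9 A 5 -> on_hand[A=19 B=22 C=20 D=50] avail[A=13 B=22 C=11 D=50] open={R6,R7,R9}
Step 16: reserve R10 A 5 -> on_hand[A=19 B=22 C=20 D=50] avail[A=8 B=22 C=11 D=50] open={R10,R6,R7,R9}
Step 17: cancel R9 -> on_hand[A=19 B=22 C=20 D=50] avail[A=13 B=22 C=11 D=50] open={R10,R6,R7}
Step 18: reserve R11 C 4 -> on_hand[A=19 B=22 C=20 D=50] avail[A=13 B=22 C=7 D=50] open={R10,R11,R6,R7}
Step 19: commit R10 -> on_hand[A=14 B=22 C=20 D=50] avail[A=13 B=22 C=7 D=50] open={R11,R6,R7}
Step 20: reserve R12 A 6 -> on_hand[A=14 B=22 C=20 D=50] avail[A=7 B=22 C=7 D=50] open={R11,R12,R6,R7}
Step 21: commit R11 -> on_hand[A=14 B=22 C=16 D=50] avail[A=7 B=22 C=7 D=50] open={R12,R6,R7}
Step 22: cancel R12 -> on_hand[A=14 B=22 C=16 D=50] avail[A=13 B=22 C=7 D=50] open={R6,R7}
Step 23: reserve R13 B 6 -> on_hand[A=14 B=22 C=16 D=50] avail[A=13 B=16 C=7 D=50] open={R13,R6,R7}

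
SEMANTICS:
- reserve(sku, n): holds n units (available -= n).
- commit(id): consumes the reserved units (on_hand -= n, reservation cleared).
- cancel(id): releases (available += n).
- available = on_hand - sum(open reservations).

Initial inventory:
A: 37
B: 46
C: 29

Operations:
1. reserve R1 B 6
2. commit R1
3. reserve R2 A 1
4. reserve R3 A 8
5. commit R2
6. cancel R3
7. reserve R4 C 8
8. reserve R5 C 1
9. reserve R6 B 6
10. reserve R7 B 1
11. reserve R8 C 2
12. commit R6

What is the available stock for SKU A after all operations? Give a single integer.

Answer: 36

Derivation:
Step 1: reserve R1 B 6 -> on_hand[A=37 B=46 C=29] avail[A=37 B=40 C=29] open={R1}
Step 2: commit R1 -> on_hand[A=37 B=40 C=29] avail[A=37 B=40 C=29] open={}
Step 3: reserve R2 A 1 -> on_hand[A=37 B=40 C=29] avail[A=36 B=40 C=29] open={R2}
Step 4: reserve R3 A 8 -> on_hand[A=37 B=40 C=29] avail[A=28 B=40 C=29] open={R2,R3}
Step 5: commit R2 -> on_hand[A=36 B=40 C=29] avail[A=28 B=40 C=29] open={R3}
Step 6: cancel R3 -> on_hand[A=36 B=40 C=29] avail[A=36 B=40 C=29] open={}
Step 7: reserve R4 C 8 -> on_hand[A=36 B=40 C=29] avail[A=36 B=40 C=21] open={R4}
Step 8: reserve R5 C 1 -> on_hand[A=36 B=40 C=29] avail[A=36 B=40 C=20] open={R4,R5}
Step 9: reserve R6 B 6 -> on_hand[A=36 B=40 C=29] avail[A=36 B=34 C=20] open={R4,R5,R6}
Step 10: reserve R7 B 1 -> on_hand[A=36 B=40 C=29] avail[A=36 B=33 C=20] open={R4,R5,R6,R7}
Step 11: reserve R8 C 2 -> on_hand[A=36 B=40 C=29] avail[A=36 B=33 C=18] open={R4,R5,R6,R7,R8}
Step 12: commit R6 -> on_hand[A=36 B=34 C=29] avail[A=36 B=33 C=18] open={R4,R5,R7,R8}
Final available[A] = 36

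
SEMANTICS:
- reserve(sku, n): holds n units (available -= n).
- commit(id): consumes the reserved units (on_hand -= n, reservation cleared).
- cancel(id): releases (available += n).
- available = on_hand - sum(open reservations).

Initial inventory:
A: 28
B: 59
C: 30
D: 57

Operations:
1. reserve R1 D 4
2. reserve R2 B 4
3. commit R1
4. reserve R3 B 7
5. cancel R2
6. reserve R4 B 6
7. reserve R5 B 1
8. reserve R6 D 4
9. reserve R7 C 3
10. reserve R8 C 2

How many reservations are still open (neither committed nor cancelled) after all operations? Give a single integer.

Step 1: reserve R1 D 4 -> on_hand[A=28 B=59 C=30 D=57] avail[A=28 B=59 C=30 D=53] open={R1}
Step 2: reserve R2 B 4 -> on_hand[A=28 B=59 C=30 D=57] avail[A=28 B=55 C=30 D=53] open={R1,R2}
Step 3: commit R1 -> on_hand[A=28 B=59 C=30 D=53] avail[A=28 B=55 C=30 D=53] open={R2}
Step 4: reserve R3 B 7 -> on_hand[A=28 B=59 C=30 D=53] avail[A=28 B=48 C=30 D=53] open={R2,R3}
Step 5: cancel R2 -> on_hand[A=28 B=59 C=30 D=53] avail[A=28 B=52 C=30 D=53] open={R3}
Step 6: reserve R4 B 6 -> on_hand[A=28 B=59 C=30 D=53] avail[A=28 B=46 C=30 D=53] open={R3,R4}
Step 7: reserve R5 B 1 -> on_hand[A=28 B=59 C=30 D=53] avail[A=28 B=45 C=30 D=53] open={R3,R4,R5}
Step 8: reserve R6 D 4 -> on_hand[A=28 B=59 C=30 D=53] avail[A=28 B=45 C=30 D=49] open={R3,R4,R5,R6}
Step 9: reserve R7 C 3 -> on_hand[A=28 B=59 C=30 D=53] avail[A=28 B=45 C=27 D=49] open={R3,R4,R5,R6,R7}
Step 10: reserve R8 C 2 -> on_hand[A=28 B=59 C=30 D=53] avail[A=28 B=45 C=25 D=49] open={R3,R4,R5,R6,R7,R8}
Open reservations: ['R3', 'R4', 'R5', 'R6', 'R7', 'R8'] -> 6

Answer: 6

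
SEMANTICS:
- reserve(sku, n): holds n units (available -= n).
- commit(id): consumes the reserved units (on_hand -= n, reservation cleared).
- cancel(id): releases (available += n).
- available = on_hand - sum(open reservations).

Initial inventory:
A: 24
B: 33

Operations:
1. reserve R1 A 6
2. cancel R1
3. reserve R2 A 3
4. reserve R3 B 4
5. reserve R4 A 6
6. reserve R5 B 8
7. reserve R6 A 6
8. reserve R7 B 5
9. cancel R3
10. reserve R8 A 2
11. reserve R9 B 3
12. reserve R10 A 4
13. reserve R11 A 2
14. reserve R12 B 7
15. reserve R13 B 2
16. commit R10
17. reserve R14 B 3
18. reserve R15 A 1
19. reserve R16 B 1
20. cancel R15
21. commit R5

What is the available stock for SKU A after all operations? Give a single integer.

Answer: 1

Derivation:
Step 1: reserve R1 A 6 -> on_hand[A=24 B=33] avail[A=18 B=33] open={R1}
Step 2: cancel R1 -> on_hand[A=24 B=33] avail[A=24 B=33] open={}
Step 3: reserve R2 A 3 -> on_hand[A=24 B=33] avail[A=21 B=33] open={R2}
Step 4: reserve R3 B 4 -> on_hand[A=24 B=33] avail[A=21 B=29] open={R2,R3}
Step 5: reserve R4 A 6 -> on_hand[A=24 B=33] avail[A=15 B=29] open={R2,R3,R4}
Step 6: reserve R5 B 8 -> on_hand[A=24 B=33] avail[A=15 B=21] open={R2,R3,R4,R5}
Step 7: reserve R6 A 6 -> on_hand[A=24 B=33] avail[A=9 B=21] open={R2,R3,R4,R5,R6}
Step 8: reserve R7 B 5 -> on_hand[A=24 B=33] avail[A=9 B=16] open={R2,R3,R4,R5,R6,R7}
Step 9: cancel R3 -> on_hand[A=24 B=33] avail[A=9 B=20] open={R2,R4,R5,R6,R7}
Step 10: reserve R8 A 2 -> on_hand[A=24 B=33] avail[A=7 B=20] open={R2,R4,R5,R6,R7,R8}
Step 11: reserve R9 B 3 -> on_hand[A=24 B=33] avail[A=7 B=17] open={R2,R4,R5,R6,R7,R8,R9}
Step 12: reserve R10 A 4 -> on_hand[A=24 B=33] avail[A=3 B=17] open={R10,R2,R4,R5,R6,R7,R8,R9}
Step 13: reserve R11 A 2 -> on_hand[A=24 B=33] avail[A=1 B=17] open={R10,R11,R2,R4,R5,R6,R7,R8,R9}
Step 14: reserve R12 B 7 -> on_hand[A=24 B=33] avail[A=1 B=10] open={R10,R11,R12,R2,R4,R5,R6,R7,R8,R9}
Step 15: reserve R13 B 2 -> on_hand[A=24 B=33] avail[A=1 B=8] open={R10,R11,R12,R13,R2,R4,R5,R6,R7,R8,R9}
Step 16: commit R10 -> on_hand[A=20 B=33] avail[A=1 B=8] open={R11,R12,R13,R2,R4,R5,R6,R7,R8,R9}
Step 17: reserve R14 B 3 -> on_hand[A=20 B=33] avail[A=1 B=5] open={R11,R12,R13,R14,R2,R4,R5,R6,R7,R8,R9}
Step 18: reserve R15 A 1 -> on_hand[A=20 B=33] avail[A=0 B=5] open={R11,R12,R13,R14,R15,R2,R4,R5,R6,R7,R8,R9}
Step 19: reserve R16 B 1 -> on_hand[A=20 B=33] avail[A=0 B=4] open={R11,R12,R13,R14,R15,R16,R2,R4,R5,R6,R7,R8,R9}
Step 20: cancel R15 -> on_hand[A=20 B=33] avail[A=1 B=4] open={R11,R12,R13,R14,R16,R2,R4,R5,R6,R7,R8,R9}
Step 21: commit R5 -> on_hand[A=20 B=25] avail[A=1 B=4] open={R11,R12,R13,R14,R16,R2,R4,R6,R7,R8,R9}
Final available[A] = 1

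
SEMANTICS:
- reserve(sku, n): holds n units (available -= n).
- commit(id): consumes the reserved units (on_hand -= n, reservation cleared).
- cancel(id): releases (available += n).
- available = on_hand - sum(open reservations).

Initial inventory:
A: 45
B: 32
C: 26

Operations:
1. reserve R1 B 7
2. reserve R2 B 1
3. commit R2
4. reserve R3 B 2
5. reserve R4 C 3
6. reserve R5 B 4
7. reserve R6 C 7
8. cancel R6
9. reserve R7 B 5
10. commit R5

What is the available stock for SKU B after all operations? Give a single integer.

Answer: 13

Derivation:
Step 1: reserve R1 B 7 -> on_hand[A=45 B=32 C=26] avail[A=45 B=25 C=26] open={R1}
Step 2: reserve R2 B 1 -> on_hand[A=45 B=32 C=26] avail[A=45 B=24 C=26] open={R1,R2}
Step 3: commit R2 -> on_hand[A=45 B=31 C=26] avail[A=45 B=24 C=26] open={R1}
Step 4: reserve R3 B 2 -> on_hand[A=45 B=31 C=26] avail[A=45 B=22 C=26] open={R1,R3}
Step 5: reserve R4 C 3 -> on_hand[A=45 B=31 C=26] avail[A=45 B=22 C=23] open={R1,R3,R4}
Step 6: reserve R5 B 4 -> on_hand[A=45 B=31 C=26] avail[A=45 B=18 C=23] open={R1,R3,R4,R5}
Step 7: reserve R6 C 7 -> on_hand[A=45 B=31 C=26] avail[A=45 B=18 C=16] open={R1,R3,R4,R5,R6}
Step 8: cancel R6 -> on_hand[A=45 B=31 C=26] avail[A=45 B=18 C=23] open={R1,R3,R4,R5}
Step 9: reserve R7 B 5 -> on_hand[A=45 B=31 C=26] avail[A=45 B=13 C=23] open={R1,R3,R4,R5,R7}
Step 10: commit R5 -> on_hand[A=45 B=27 C=26] avail[A=45 B=13 C=23] open={R1,R3,R4,R7}
Final available[B] = 13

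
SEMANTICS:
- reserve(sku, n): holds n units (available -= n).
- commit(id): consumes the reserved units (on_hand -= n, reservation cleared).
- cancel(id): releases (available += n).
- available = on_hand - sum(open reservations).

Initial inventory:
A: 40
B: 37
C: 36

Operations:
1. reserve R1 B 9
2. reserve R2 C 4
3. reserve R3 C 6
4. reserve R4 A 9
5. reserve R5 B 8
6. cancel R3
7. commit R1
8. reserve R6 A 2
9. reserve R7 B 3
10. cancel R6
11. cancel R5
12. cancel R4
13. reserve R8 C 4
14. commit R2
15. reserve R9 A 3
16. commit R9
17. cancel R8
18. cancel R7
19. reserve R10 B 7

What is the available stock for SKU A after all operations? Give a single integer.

Step 1: reserve R1 B 9 -> on_hand[A=40 B=37 C=36] avail[A=40 B=28 C=36] open={R1}
Step 2: reserve R2 C 4 -> on_hand[A=40 B=37 C=36] avail[A=40 B=28 C=32] open={R1,R2}
Step 3: reserve R3 C 6 -> on_hand[A=40 B=37 C=36] avail[A=40 B=28 C=26] open={R1,R2,R3}
Step 4: reserve R4 A 9 -> on_hand[A=40 B=37 C=36] avail[A=31 B=28 C=26] open={R1,R2,R3,R4}
Step 5: reserve R5 B 8 -> on_hand[A=40 B=37 C=36] avail[A=31 B=20 C=26] open={R1,R2,R3,R4,R5}
Step 6: cancel R3 -> on_hand[A=40 B=37 C=36] avail[A=31 B=20 C=32] open={R1,R2,R4,R5}
Step 7: commit R1 -> on_hand[A=40 B=28 C=36] avail[A=31 B=20 C=32] open={R2,R4,R5}
Step 8: reserve R6 A 2 -> on_hand[A=40 B=28 C=36] avail[A=29 B=20 C=32] open={R2,R4,R5,R6}
Step 9: reserve R7 B 3 -> on_hand[A=40 B=28 C=36] avail[A=29 B=17 C=32] open={R2,R4,R5,R6,R7}
Step 10: cancel R6 -> on_hand[A=40 B=28 C=36] avail[A=31 B=17 C=32] open={R2,R4,R5,R7}
Step 11: cancel R5 -> on_hand[A=40 B=28 C=36] avail[A=31 B=25 C=32] open={R2,R4,R7}
Step 12: cancel R4 -> on_hand[A=40 B=28 C=36] avail[A=40 B=25 C=32] open={R2,R7}
Step 13: reserve R8 C 4 -> on_hand[A=40 B=28 C=36] avail[A=40 B=25 C=28] open={R2,R7,R8}
Step 14: commit R2 -> on_hand[A=40 B=28 C=32] avail[A=40 B=25 C=28] open={R7,R8}
Step 15: reserve R9 A 3 -> on_hand[A=40 B=28 C=32] avail[A=37 B=25 C=28] open={R7,R8,R9}
Step 16: commit R9 -> on_hand[A=37 B=28 C=32] avail[A=37 B=25 C=28] open={R7,R8}
Step 17: cancel R8 -> on_hand[A=37 B=28 C=32] avail[A=37 B=25 C=32] open={R7}
Step 18: cancel R7 -> on_hand[A=37 B=28 C=32] avail[A=37 B=28 C=32] open={}
Step 19: reserve R10 B 7 -> on_hand[A=37 B=28 C=32] avail[A=37 B=21 C=32] open={R10}
Final available[A] = 37

Answer: 37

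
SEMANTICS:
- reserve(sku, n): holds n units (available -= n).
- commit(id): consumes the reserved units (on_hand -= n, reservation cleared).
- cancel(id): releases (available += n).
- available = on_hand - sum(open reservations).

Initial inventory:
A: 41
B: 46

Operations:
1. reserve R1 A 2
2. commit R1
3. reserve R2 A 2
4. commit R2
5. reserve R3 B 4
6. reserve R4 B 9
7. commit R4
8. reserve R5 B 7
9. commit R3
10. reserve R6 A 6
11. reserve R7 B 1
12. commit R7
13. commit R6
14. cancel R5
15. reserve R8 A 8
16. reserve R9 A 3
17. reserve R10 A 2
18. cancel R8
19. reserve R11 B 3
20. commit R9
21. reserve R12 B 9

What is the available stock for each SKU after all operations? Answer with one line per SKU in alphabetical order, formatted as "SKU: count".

Answer: A: 26
B: 20

Derivation:
Step 1: reserve R1 A 2 -> on_hand[A=41 B=46] avail[A=39 B=46] open={R1}
Step 2: commit R1 -> on_hand[A=39 B=46] avail[A=39 B=46] open={}
Step 3: reserve R2 A 2 -> on_hand[A=39 B=46] avail[A=37 B=46] open={R2}
Step 4: commit R2 -> on_hand[A=37 B=46] avail[A=37 B=46] open={}
Step 5: reserve R3 B 4 -> on_hand[A=37 B=46] avail[A=37 B=42] open={R3}
Step 6: reserve R4 B 9 -> on_hand[A=37 B=46] avail[A=37 B=33] open={R3,R4}
Step 7: commit R4 -> on_hand[A=37 B=37] avail[A=37 B=33] open={R3}
Step 8: reserve R5 B 7 -> on_hand[A=37 B=37] avail[A=37 B=26] open={R3,R5}
Step 9: commit R3 -> on_hand[A=37 B=33] avail[A=37 B=26] open={R5}
Step 10: reserve R6 A 6 -> on_hand[A=37 B=33] avail[A=31 B=26] open={R5,R6}
Step 11: reserve R7 B 1 -> on_hand[A=37 B=33] avail[A=31 B=25] open={R5,R6,R7}
Step 12: commit R7 -> on_hand[A=37 B=32] avail[A=31 B=25] open={R5,R6}
Step 13: commit R6 -> on_hand[A=31 B=32] avail[A=31 B=25] open={R5}
Step 14: cancel R5 -> on_hand[A=31 B=32] avail[A=31 B=32] open={}
Step 15: reserve R8 A 8 -> on_hand[A=31 B=32] avail[A=23 B=32] open={R8}
Step 16: reserve R9 A 3 -> on_hand[A=31 B=32] avail[A=20 B=32] open={R8,R9}
Step 17: reserve R10 A 2 -> on_hand[A=31 B=32] avail[A=18 B=32] open={R10,R8,R9}
Step 18: cancel R8 -> on_hand[A=31 B=32] avail[A=26 B=32] open={R10,R9}
Step 19: reserve R11 B 3 -> on_hand[A=31 B=32] avail[A=26 B=29] open={R10,R11,R9}
Step 20: commit R9 -> on_hand[A=28 B=32] avail[A=26 B=29] open={R10,R11}
Step 21: reserve R12 B 9 -> on_hand[A=28 B=32] avail[A=26 B=20] open={R10,R11,R12}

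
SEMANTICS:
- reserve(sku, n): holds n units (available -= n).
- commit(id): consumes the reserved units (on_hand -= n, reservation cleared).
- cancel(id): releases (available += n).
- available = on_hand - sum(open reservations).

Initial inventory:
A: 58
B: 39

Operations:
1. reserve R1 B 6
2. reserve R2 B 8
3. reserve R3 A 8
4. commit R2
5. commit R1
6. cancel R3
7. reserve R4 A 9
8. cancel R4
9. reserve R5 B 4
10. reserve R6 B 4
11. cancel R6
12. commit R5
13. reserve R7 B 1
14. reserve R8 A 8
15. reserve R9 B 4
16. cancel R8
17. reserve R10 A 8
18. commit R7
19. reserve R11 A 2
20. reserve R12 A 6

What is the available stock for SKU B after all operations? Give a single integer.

Step 1: reserve R1 B 6 -> on_hand[A=58 B=39] avail[A=58 B=33] open={R1}
Step 2: reserve R2 B 8 -> on_hand[A=58 B=39] avail[A=58 B=25] open={R1,R2}
Step 3: reserve R3 A 8 -> on_hand[A=58 B=39] avail[A=50 B=25] open={R1,R2,R3}
Step 4: commit R2 -> on_hand[A=58 B=31] avail[A=50 B=25] open={R1,R3}
Step 5: commit R1 -> on_hand[A=58 B=25] avail[A=50 B=25] open={R3}
Step 6: cancel R3 -> on_hand[A=58 B=25] avail[A=58 B=25] open={}
Step 7: reserve R4 A 9 -> on_hand[A=58 B=25] avail[A=49 B=25] open={R4}
Step 8: cancel R4 -> on_hand[A=58 B=25] avail[A=58 B=25] open={}
Step 9: reserve R5 B 4 -> on_hand[A=58 B=25] avail[A=58 B=21] open={R5}
Step 10: reserve R6 B 4 -> on_hand[A=58 B=25] avail[A=58 B=17] open={R5,R6}
Step 11: cancel R6 -> on_hand[A=58 B=25] avail[A=58 B=21] open={R5}
Step 12: commit R5 -> on_hand[A=58 B=21] avail[A=58 B=21] open={}
Step 13: reserve R7 B 1 -> on_hand[A=58 B=21] avail[A=58 B=20] open={R7}
Step 14: reserve R8 A 8 -> on_hand[A=58 B=21] avail[A=50 B=20] open={R7,R8}
Step 15: reserve R9 B 4 -> on_hand[A=58 B=21] avail[A=50 B=16] open={R7,R8,R9}
Step 16: cancel R8 -> on_hand[A=58 B=21] avail[A=58 B=16] open={R7,R9}
Step 17: reserve R10 A 8 -> on_hand[A=58 B=21] avail[A=50 B=16] open={R10,R7,R9}
Step 18: commit R7 -> on_hand[A=58 B=20] avail[A=50 B=16] open={R10,R9}
Step 19: reserve R11 A 2 -> on_hand[A=58 B=20] avail[A=48 B=16] open={R10,R11,R9}
Step 20: reserve R12 A 6 -> on_hand[A=58 B=20] avail[A=42 B=16] open={R10,R11,R12,R9}
Final available[B] = 16

Answer: 16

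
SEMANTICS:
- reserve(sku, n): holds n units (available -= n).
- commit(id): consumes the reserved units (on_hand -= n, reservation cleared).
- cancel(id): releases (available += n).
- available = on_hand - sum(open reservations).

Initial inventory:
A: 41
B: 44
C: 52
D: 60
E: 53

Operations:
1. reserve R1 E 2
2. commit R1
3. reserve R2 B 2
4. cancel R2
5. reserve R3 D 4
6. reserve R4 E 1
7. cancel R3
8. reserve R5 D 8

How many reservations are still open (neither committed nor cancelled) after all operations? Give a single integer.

Answer: 2

Derivation:
Step 1: reserve R1 E 2 -> on_hand[A=41 B=44 C=52 D=60 E=53] avail[A=41 B=44 C=52 D=60 E=51] open={R1}
Step 2: commit R1 -> on_hand[A=41 B=44 C=52 D=60 E=51] avail[A=41 B=44 C=52 D=60 E=51] open={}
Step 3: reserve R2 B 2 -> on_hand[A=41 B=44 C=52 D=60 E=51] avail[A=41 B=42 C=52 D=60 E=51] open={R2}
Step 4: cancel R2 -> on_hand[A=41 B=44 C=52 D=60 E=51] avail[A=41 B=44 C=52 D=60 E=51] open={}
Step 5: reserve R3 D 4 -> on_hand[A=41 B=44 C=52 D=60 E=51] avail[A=41 B=44 C=52 D=56 E=51] open={R3}
Step 6: reserve R4 E 1 -> on_hand[A=41 B=44 C=52 D=60 E=51] avail[A=41 B=44 C=52 D=56 E=50] open={R3,R4}
Step 7: cancel R3 -> on_hand[A=41 B=44 C=52 D=60 E=51] avail[A=41 B=44 C=52 D=60 E=50] open={R4}
Step 8: reserve R5 D 8 -> on_hand[A=41 B=44 C=52 D=60 E=51] avail[A=41 B=44 C=52 D=52 E=50] open={R4,R5}
Open reservations: ['R4', 'R5'] -> 2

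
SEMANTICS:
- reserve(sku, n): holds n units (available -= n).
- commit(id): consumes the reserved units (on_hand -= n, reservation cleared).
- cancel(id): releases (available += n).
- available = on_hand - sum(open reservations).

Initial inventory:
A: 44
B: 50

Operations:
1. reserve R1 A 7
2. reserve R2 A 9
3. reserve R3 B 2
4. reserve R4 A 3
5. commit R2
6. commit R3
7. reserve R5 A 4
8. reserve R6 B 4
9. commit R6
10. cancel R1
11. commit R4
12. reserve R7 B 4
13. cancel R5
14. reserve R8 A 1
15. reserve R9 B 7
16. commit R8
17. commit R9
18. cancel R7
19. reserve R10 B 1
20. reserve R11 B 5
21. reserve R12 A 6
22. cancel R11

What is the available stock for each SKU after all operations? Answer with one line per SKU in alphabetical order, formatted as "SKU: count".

Answer: A: 25
B: 36

Derivation:
Step 1: reserve R1 A 7 -> on_hand[A=44 B=50] avail[A=37 B=50] open={R1}
Step 2: reserve R2 A 9 -> on_hand[A=44 B=50] avail[A=28 B=50] open={R1,R2}
Step 3: reserve R3 B 2 -> on_hand[A=44 B=50] avail[A=28 B=48] open={R1,R2,R3}
Step 4: reserve R4 A 3 -> on_hand[A=44 B=50] avail[A=25 B=48] open={R1,R2,R3,R4}
Step 5: commit R2 -> on_hand[A=35 B=50] avail[A=25 B=48] open={R1,R3,R4}
Step 6: commit R3 -> on_hand[A=35 B=48] avail[A=25 B=48] open={R1,R4}
Step 7: reserve R5 A 4 -> on_hand[A=35 B=48] avail[A=21 B=48] open={R1,R4,R5}
Step 8: reserve R6 B 4 -> on_hand[A=35 B=48] avail[A=21 B=44] open={R1,R4,R5,R6}
Step 9: commit R6 -> on_hand[A=35 B=44] avail[A=21 B=44] open={R1,R4,R5}
Step 10: cancel R1 -> on_hand[A=35 B=44] avail[A=28 B=44] open={R4,R5}
Step 11: commit R4 -> on_hand[A=32 B=44] avail[A=28 B=44] open={R5}
Step 12: reserve R7 B 4 -> on_hand[A=32 B=44] avail[A=28 B=40] open={R5,R7}
Step 13: cancel R5 -> on_hand[A=32 B=44] avail[A=32 B=40] open={R7}
Step 14: reserve R8 A 1 -> on_hand[A=32 B=44] avail[A=31 B=40] open={R7,R8}
Step 15: reserve R9 B 7 -> on_hand[A=32 B=44] avail[A=31 B=33] open={R7,R8,R9}
Step 16: commit R8 -> on_hand[A=31 B=44] avail[A=31 B=33] open={R7,R9}
Step 17: commit R9 -> on_hand[A=31 B=37] avail[A=31 B=33] open={R7}
Step 18: cancel R7 -> on_hand[A=31 B=37] avail[A=31 B=37] open={}
Step 19: reserve R10 B 1 -> on_hand[A=31 B=37] avail[A=31 B=36] open={R10}
Step 20: reserve R11 B 5 -> on_hand[A=31 B=37] avail[A=31 B=31] open={R10,R11}
Step 21: reserve R12 A 6 -> on_hand[A=31 B=37] avail[A=25 B=31] open={R10,R11,R12}
Step 22: cancel R11 -> on_hand[A=31 B=37] avail[A=25 B=36] open={R10,R12}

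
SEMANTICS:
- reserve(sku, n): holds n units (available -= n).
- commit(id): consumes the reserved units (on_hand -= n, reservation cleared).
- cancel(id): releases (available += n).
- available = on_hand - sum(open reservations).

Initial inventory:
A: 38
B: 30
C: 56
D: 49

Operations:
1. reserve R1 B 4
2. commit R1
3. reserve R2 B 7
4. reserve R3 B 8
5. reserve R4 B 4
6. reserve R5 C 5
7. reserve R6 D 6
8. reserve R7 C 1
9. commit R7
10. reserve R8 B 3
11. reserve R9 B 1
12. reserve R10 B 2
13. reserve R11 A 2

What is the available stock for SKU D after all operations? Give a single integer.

Answer: 43

Derivation:
Step 1: reserve R1 B 4 -> on_hand[A=38 B=30 C=56 D=49] avail[A=38 B=26 C=56 D=49] open={R1}
Step 2: commit R1 -> on_hand[A=38 B=26 C=56 D=49] avail[A=38 B=26 C=56 D=49] open={}
Step 3: reserve R2 B 7 -> on_hand[A=38 B=26 C=56 D=49] avail[A=38 B=19 C=56 D=49] open={R2}
Step 4: reserve R3 B 8 -> on_hand[A=38 B=26 C=56 D=49] avail[A=38 B=11 C=56 D=49] open={R2,R3}
Step 5: reserve R4 B 4 -> on_hand[A=38 B=26 C=56 D=49] avail[A=38 B=7 C=56 D=49] open={R2,R3,R4}
Step 6: reserve R5 C 5 -> on_hand[A=38 B=26 C=56 D=49] avail[A=38 B=7 C=51 D=49] open={R2,R3,R4,R5}
Step 7: reserve R6 D 6 -> on_hand[A=38 B=26 C=56 D=49] avail[A=38 B=7 C=51 D=43] open={R2,R3,R4,R5,R6}
Step 8: reserve R7 C 1 -> on_hand[A=38 B=26 C=56 D=49] avail[A=38 B=7 C=50 D=43] open={R2,R3,R4,R5,R6,R7}
Step 9: commit R7 -> on_hand[A=38 B=26 C=55 D=49] avail[A=38 B=7 C=50 D=43] open={R2,R3,R4,R5,R6}
Step 10: reserve R8 B 3 -> on_hand[A=38 B=26 C=55 D=49] avail[A=38 B=4 C=50 D=43] open={R2,R3,R4,R5,R6,R8}
Step 11: reserve R9 B 1 -> on_hand[A=38 B=26 C=55 D=49] avail[A=38 B=3 C=50 D=43] open={R2,R3,R4,R5,R6,R8,R9}
Step 12: reserve R10 B 2 -> on_hand[A=38 B=26 C=55 D=49] avail[A=38 B=1 C=50 D=43] open={R10,R2,R3,R4,R5,R6,R8,R9}
Step 13: reserve R11 A 2 -> on_hand[A=38 B=26 C=55 D=49] avail[A=36 B=1 C=50 D=43] open={R10,R11,R2,R3,R4,R5,R6,R8,R9}
Final available[D] = 43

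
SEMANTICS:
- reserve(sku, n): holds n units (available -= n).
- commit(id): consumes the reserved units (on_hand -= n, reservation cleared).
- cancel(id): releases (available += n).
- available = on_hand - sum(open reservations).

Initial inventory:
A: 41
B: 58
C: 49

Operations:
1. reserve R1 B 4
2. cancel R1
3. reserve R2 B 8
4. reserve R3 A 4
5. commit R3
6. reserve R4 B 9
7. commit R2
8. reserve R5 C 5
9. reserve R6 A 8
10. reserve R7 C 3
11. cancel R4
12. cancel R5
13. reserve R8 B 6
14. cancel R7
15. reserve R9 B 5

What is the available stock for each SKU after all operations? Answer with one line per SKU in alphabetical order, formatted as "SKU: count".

Answer: A: 29
B: 39
C: 49

Derivation:
Step 1: reserve R1 B 4 -> on_hand[A=41 B=58 C=49] avail[A=41 B=54 C=49] open={R1}
Step 2: cancel R1 -> on_hand[A=41 B=58 C=49] avail[A=41 B=58 C=49] open={}
Step 3: reserve R2 B 8 -> on_hand[A=41 B=58 C=49] avail[A=41 B=50 C=49] open={R2}
Step 4: reserve R3 A 4 -> on_hand[A=41 B=58 C=49] avail[A=37 B=50 C=49] open={R2,R3}
Step 5: commit R3 -> on_hand[A=37 B=58 C=49] avail[A=37 B=50 C=49] open={R2}
Step 6: reserve R4 B 9 -> on_hand[A=37 B=58 C=49] avail[A=37 B=41 C=49] open={R2,R4}
Step 7: commit R2 -> on_hand[A=37 B=50 C=49] avail[A=37 B=41 C=49] open={R4}
Step 8: reserve R5 C 5 -> on_hand[A=37 B=50 C=49] avail[A=37 B=41 C=44] open={R4,R5}
Step 9: reserve R6 A 8 -> on_hand[A=37 B=50 C=49] avail[A=29 B=41 C=44] open={R4,R5,R6}
Step 10: reserve R7 C 3 -> on_hand[A=37 B=50 C=49] avail[A=29 B=41 C=41] open={R4,R5,R6,R7}
Step 11: cancel R4 -> on_hand[A=37 B=50 C=49] avail[A=29 B=50 C=41] open={R5,R6,R7}
Step 12: cancel R5 -> on_hand[A=37 B=50 C=49] avail[A=29 B=50 C=46] open={R6,R7}
Step 13: reserve R8 B 6 -> on_hand[A=37 B=50 C=49] avail[A=29 B=44 C=46] open={R6,R7,R8}
Step 14: cancel R7 -> on_hand[A=37 B=50 C=49] avail[A=29 B=44 C=49] open={R6,R8}
Step 15: reserve R9 B 5 -> on_hand[A=37 B=50 C=49] avail[A=29 B=39 C=49] open={R6,R8,R9}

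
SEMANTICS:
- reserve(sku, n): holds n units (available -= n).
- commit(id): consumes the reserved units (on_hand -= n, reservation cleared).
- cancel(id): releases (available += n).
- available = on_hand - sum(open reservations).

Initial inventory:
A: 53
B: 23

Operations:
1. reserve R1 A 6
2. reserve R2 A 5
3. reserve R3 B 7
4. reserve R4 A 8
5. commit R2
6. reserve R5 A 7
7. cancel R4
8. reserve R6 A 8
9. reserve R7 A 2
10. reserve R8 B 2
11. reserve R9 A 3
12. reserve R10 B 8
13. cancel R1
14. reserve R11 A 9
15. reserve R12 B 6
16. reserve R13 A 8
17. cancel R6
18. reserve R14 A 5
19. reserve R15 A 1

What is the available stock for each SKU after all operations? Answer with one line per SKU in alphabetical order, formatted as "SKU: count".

Answer: A: 13
B: 0

Derivation:
Step 1: reserve R1 A 6 -> on_hand[A=53 B=23] avail[A=47 B=23] open={R1}
Step 2: reserve R2 A 5 -> on_hand[A=53 B=23] avail[A=42 B=23] open={R1,R2}
Step 3: reserve R3 B 7 -> on_hand[A=53 B=23] avail[A=42 B=16] open={R1,R2,R3}
Step 4: reserve R4 A 8 -> on_hand[A=53 B=23] avail[A=34 B=16] open={R1,R2,R3,R4}
Step 5: commit R2 -> on_hand[A=48 B=23] avail[A=34 B=16] open={R1,R3,R4}
Step 6: reserve R5 A 7 -> on_hand[A=48 B=23] avail[A=27 B=16] open={R1,R3,R4,R5}
Step 7: cancel R4 -> on_hand[A=48 B=23] avail[A=35 B=16] open={R1,R3,R5}
Step 8: reserve R6 A 8 -> on_hand[A=48 B=23] avail[A=27 B=16] open={R1,R3,R5,R6}
Step 9: reserve R7 A 2 -> on_hand[A=48 B=23] avail[A=25 B=16] open={R1,R3,R5,R6,R7}
Step 10: reserve R8 B 2 -> on_hand[A=48 B=23] avail[A=25 B=14] open={R1,R3,R5,R6,R7,R8}
Step 11: reserve R9 A 3 -> on_hand[A=48 B=23] avail[A=22 B=14] open={R1,R3,R5,R6,R7,R8,R9}
Step 12: reserve R10 B 8 -> on_hand[A=48 B=23] avail[A=22 B=6] open={R1,R10,R3,R5,R6,R7,R8,R9}
Step 13: cancel R1 -> on_hand[A=48 B=23] avail[A=28 B=6] open={R10,R3,R5,R6,R7,R8,R9}
Step 14: reserve R11 A 9 -> on_hand[A=48 B=23] avail[A=19 B=6] open={R10,R11,R3,R5,R6,R7,R8,R9}
Step 15: reserve R12 B 6 -> on_hand[A=48 B=23] avail[A=19 B=0] open={R10,R11,R12,R3,R5,R6,R7,R8,R9}
Step 16: reserve R13 A 8 -> on_hand[A=48 B=23] avail[A=11 B=0] open={R10,R11,R12,R13,R3,R5,R6,R7,R8,R9}
Step 17: cancel R6 -> on_hand[A=48 B=23] avail[A=19 B=0] open={R10,R11,R12,R13,R3,R5,R7,R8,R9}
Step 18: reserve R14 A 5 -> on_hand[A=48 B=23] avail[A=14 B=0] open={R10,R11,R12,R13,R14,R3,R5,R7,R8,R9}
Step 19: reserve R15 A 1 -> on_hand[A=48 B=23] avail[A=13 B=0] open={R10,R11,R12,R13,R14,R15,R3,R5,R7,R8,R9}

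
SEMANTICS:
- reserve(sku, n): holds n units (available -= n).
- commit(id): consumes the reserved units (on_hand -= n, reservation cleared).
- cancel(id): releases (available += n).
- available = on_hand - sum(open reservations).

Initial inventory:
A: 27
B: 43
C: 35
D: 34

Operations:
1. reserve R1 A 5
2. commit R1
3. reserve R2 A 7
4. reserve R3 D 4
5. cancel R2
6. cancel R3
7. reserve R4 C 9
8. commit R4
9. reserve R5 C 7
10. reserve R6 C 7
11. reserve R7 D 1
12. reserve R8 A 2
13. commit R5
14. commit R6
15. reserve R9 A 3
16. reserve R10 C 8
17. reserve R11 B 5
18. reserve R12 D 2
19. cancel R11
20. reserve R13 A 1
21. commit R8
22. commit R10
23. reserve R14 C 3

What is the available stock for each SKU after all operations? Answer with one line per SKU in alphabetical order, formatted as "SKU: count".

Step 1: reserve R1 A 5 -> on_hand[A=27 B=43 C=35 D=34] avail[A=22 B=43 C=35 D=34] open={R1}
Step 2: commit R1 -> on_hand[A=22 B=43 C=35 D=34] avail[A=22 B=43 C=35 D=34] open={}
Step 3: reserve R2 A 7 -> on_hand[A=22 B=43 C=35 D=34] avail[A=15 B=43 C=35 D=34] open={R2}
Step 4: reserve R3 D 4 -> on_hand[A=22 B=43 C=35 D=34] avail[A=15 B=43 C=35 D=30] open={R2,R3}
Step 5: cancel R2 -> on_hand[A=22 B=43 C=35 D=34] avail[A=22 B=43 C=35 D=30] open={R3}
Step 6: cancel R3 -> on_hand[A=22 B=43 C=35 D=34] avail[A=22 B=43 C=35 D=34] open={}
Step 7: reserve R4 C 9 -> on_hand[A=22 B=43 C=35 D=34] avail[A=22 B=43 C=26 D=34] open={R4}
Step 8: commit R4 -> on_hand[A=22 B=43 C=26 D=34] avail[A=22 B=43 C=26 D=34] open={}
Step 9: reserve R5 C 7 -> on_hand[A=22 B=43 C=26 D=34] avail[A=22 B=43 C=19 D=34] open={R5}
Step 10: reserve R6 C 7 -> on_hand[A=22 B=43 C=26 D=34] avail[A=22 B=43 C=12 D=34] open={R5,R6}
Step 11: reserve R7 D 1 -> on_hand[A=22 B=43 C=26 D=34] avail[A=22 B=43 C=12 D=33] open={R5,R6,R7}
Step 12: reserve R8 A 2 -> on_hand[A=22 B=43 C=26 D=34] avail[A=20 B=43 C=12 D=33] open={R5,R6,R7,R8}
Step 13: commit R5 -> on_hand[A=22 B=43 C=19 D=34] avail[A=20 B=43 C=12 D=33] open={R6,R7,R8}
Step 14: commit R6 -> on_hand[A=22 B=43 C=12 D=34] avail[A=20 B=43 C=12 D=33] open={R7,R8}
Step 15: reserve R9 A 3 -> on_hand[A=22 B=43 C=12 D=34] avail[A=17 B=43 C=12 D=33] open={R7,R8,R9}
Step 16: reserve R10 C 8 -> on_hand[A=22 B=43 C=12 D=34] avail[A=17 B=43 C=4 D=33] open={R10,R7,R8,R9}
Step 17: reserve R11 B 5 -> on_hand[A=22 B=43 C=12 D=34] avail[A=17 B=38 C=4 D=33] open={R10,R11,R7,R8,R9}
Step 18: reserve R12 D 2 -> on_hand[A=22 B=43 C=12 D=34] avail[A=17 B=38 C=4 D=31] open={R10,R11,R12,R7,R8,R9}
Step 19: cancel R11 -> on_hand[A=22 B=43 C=12 D=34] avail[A=17 B=43 C=4 D=31] open={R10,R12,R7,R8,R9}
Step 20: reserve R13 A 1 -> on_hand[A=22 B=43 C=12 D=34] avail[A=16 B=43 C=4 D=31] open={R10,R12,R13,R7,R8,R9}
Step 21: commit R8 -> on_hand[A=20 B=43 C=12 D=34] avail[A=16 B=43 C=4 D=31] open={R10,R12,R13,R7,R9}
Step 22: commit R10 -> on_hand[A=20 B=43 C=4 D=34] avail[A=16 B=43 C=4 D=31] open={R12,R13,R7,R9}
Step 23: reserve R14 C 3 -> on_hand[A=20 B=43 C=4 D=34] avail[A=16 B=43 C=1 D=31] open={R12,R13,R14,R7,R9}

Answer: A: 16
B: 43
C: 1
D: 31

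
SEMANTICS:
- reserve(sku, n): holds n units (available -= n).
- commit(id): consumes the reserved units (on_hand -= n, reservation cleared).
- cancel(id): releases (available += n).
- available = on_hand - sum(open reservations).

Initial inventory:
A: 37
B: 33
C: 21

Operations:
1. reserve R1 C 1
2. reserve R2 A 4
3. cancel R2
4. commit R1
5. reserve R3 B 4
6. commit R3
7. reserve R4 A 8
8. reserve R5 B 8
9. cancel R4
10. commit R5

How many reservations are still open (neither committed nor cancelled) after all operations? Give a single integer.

Step 1: reserve R1 C 1 -> on_hand[A=37 B=33 C=21] avail[A=37 B=33 C=20] open={R1}
Step 2: reserve R2 A 4 -> on_hand[A=37 B=33 C=21] avail[A=33 B=33 C=20] open={R1,R2}
Step 3: cancel R2 -> on_hand[A=37 B=33 C=21] avail[A=37 B=33 C=20] open={R1}
Step 4: commit R1 -> on_hand[A=37 B=33 C=20] avail[A=37 B=33 C=20] open={}
Step 5: reserve R3 B 4 -> on_hand[A=37 B=33 C=20] avail[A=37 B=29 C=20] open={R3}
Step 6: commit R3 -> on_hand[A=37 B=29 C=20] avail[A=37 B=29 C=20] open={}
Step 7: reserve R4 A 8 -> on_hand[A=37 B=29 C=20] avail[A=29 B=29 C=20] open={R4}
Step 8: reserve R5 B 8 -> on_hand[A=37 B=29 C=20] avail[A=29 B=21 C=20] open={R4,R5}
Step 9: cancel R4 -> on_hand[A=37 B=29 C=20] avail[A=37 B=21 C=20] open={R5}
Step 10: commit R5 -> on_hand[A=37 B=21 C=20] avail[A=37 B=21 C=20] open={}
Open reservations: [] -> 0

Answer: 0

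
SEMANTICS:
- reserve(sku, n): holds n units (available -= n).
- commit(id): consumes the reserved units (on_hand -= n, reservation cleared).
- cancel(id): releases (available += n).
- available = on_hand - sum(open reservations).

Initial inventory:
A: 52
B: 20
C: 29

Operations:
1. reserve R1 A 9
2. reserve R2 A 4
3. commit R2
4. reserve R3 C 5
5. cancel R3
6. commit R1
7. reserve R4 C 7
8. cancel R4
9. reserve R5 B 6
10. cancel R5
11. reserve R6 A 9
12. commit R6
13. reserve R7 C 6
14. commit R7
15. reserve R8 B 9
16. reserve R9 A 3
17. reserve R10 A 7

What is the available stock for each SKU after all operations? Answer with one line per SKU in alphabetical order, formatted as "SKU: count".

Answer: A: 20
B: 11
C: 23

Derivation:
Step 1: reserve R1 A 9 -> on_hand[A=52 B=20 C=29] avail[A=43 B=20 C=29] open={R1}
Step 2: reserve R2 A 4 -> on_hand[A=52 B=20 C=29] avail[A=39 B=20 C=29] open={R1,R2}
Step 3: commit R2 -> on_hand[A=48 B=20 C=29] avail[A=39 B=20 C=29] open={R1}
Step 4: reserve R3 C 5 -> on_hand[A=48 B=20 C=29] avail[A=39 B=20 C=24] open={R1,R3}
Step 5: cancel R3 -> on_hand[A=48 B=20 C=29] avail[A=39 B=20 C=29] open={R1}
Step 6: commit R1 -> on_hand[A=39 B=20 C=29] avail[A=39 B=20 C=29] open={}
Step 7: reserve R4 C 7 -> on_hand[A=39 B=20 C=29] avail[A=39 B=20 C=22] open={R4}
Step 8: cancel R4 -> on_hand[A=39 B=20 C=29] avail[A=39 B=20 C=29] open={}
Step 9: reserve R5 B 6 -> on_hand[A=39 B=20 C=29] avail[A=39 B=14 C=29] open={R5}
Step 10: cancel R5 -> on_hand[A=39 B=20 C=29] avail[A=39 B=20 C=29] open={}
Step 11: reserve R6 A 9 -> on_hand[A=39 B=20 C=29] avail[A=30 B=20 C=29] open={R6}
Step 12: commit R6 -> on_hand[A=30 B=20 C=29] avail[A=30 B=20 C=29] open={}
Step 13: reserve R7 C 6 -> on_hand[A=30 B=20 C=29] avail[A=30 B=20 C=23] open={R7}
Step 14: commit R7 -> on_hand[A=30 B=20 C=23] avail[A=30 B=20 C=23] open={}
Step 15: reserve R8 B 9 -> on_hand[A=30 B=20 C=23] avail[A=30 B=11 C=23] open={R8}
Step 16: reserve R9 A 3 -> on_hand[A=30 B=20 C=23] avail[A=27 B=11 C=23] open={R8,R9}
Step 17: reserve R10 A 7 -> on_hand[A=30 B=20 C=23] avail[A=20 B=11 C=23] open={R10,R8,R9}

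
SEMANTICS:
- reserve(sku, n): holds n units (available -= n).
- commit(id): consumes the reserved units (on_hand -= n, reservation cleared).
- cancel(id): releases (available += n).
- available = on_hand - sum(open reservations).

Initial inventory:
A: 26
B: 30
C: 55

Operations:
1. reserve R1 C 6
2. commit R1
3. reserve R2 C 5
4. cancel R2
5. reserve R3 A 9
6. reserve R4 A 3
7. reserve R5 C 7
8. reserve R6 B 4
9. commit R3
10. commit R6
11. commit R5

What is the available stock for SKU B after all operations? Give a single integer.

Answer: 26

Derivation:
Step 1: reserve R1 C 6 -> on_hand[A=26 B=30 C=55] avail[A=26 B=30 C=49] open={R1}
Step 2: commit R1 -> on_hand[A=26 B=30 C=49] avail[A=26 B=30 C=49] open={}
Step 3: reserve R2 C 5 -> on_hand[A=26 B=30 C=49] avail[A=26 B=30 C=44] open={R2}
Step 4: cancel R2 -> on_hand[A=26 B=30 C=49] avail[A=26 B=30 C=49] open={}
Step 5: reserve R3 A 9 -> on_hand[A=26 B=30 C=49] avail[A=17 B=30 C=49] open={R3}
Step 6: reserve R4 A 3 -> on_hand[A=26 B=30 C=49] avail[A=14 B=30 C=49] open={R3,R4}
Step 7: reserve R5 C 7 -> on_hand[A=26 B=30 C=49] avail[A=14 B=30 C=42] open={R3,R4,R5}
Step 8: reserve R6 B 4 -> on_hand[A=26 B=30 C=49] avail[A=14 B=26 C=42] open={R3,R4,R5,R6}
Step 9: commit R3 -> on_hand[A=17 B=30 C=49] avail[A=14 B=26 C=42] open={R4,R5,R6}
Step 10: commit R6 -> on_hand[A=17 B=26 C=49] avail[A=14 B=26 C=42] open={R4,R5}
Step 11: commit R5 -> on_hand[A=17 B=26 C=42] avail[A=14 B=26 C=42] open={R4}
Final available[B] = 26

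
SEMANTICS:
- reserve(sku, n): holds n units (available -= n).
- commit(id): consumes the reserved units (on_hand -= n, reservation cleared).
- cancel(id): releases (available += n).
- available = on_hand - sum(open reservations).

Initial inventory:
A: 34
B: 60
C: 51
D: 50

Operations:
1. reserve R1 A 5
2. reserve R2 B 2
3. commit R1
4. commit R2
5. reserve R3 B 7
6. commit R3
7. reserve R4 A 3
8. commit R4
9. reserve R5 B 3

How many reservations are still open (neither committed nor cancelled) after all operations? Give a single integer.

Answer: 1

Derivation:
Step 1: reserve R1 A 5 -> on_hand[A=34 B=60 C=51 D=50] avail[A=29 B=60 C=51 D=50] open={R1}
Step 2: reserve R2 B 2 -> on_hand[A=34 B=60 C=51 D=50] avail[A=29 B=58 C=51 D=50] open={R1,R2}
Step 3: commit R1 -> on_hand[A=29 B=60 C=51 D=50] avail[A=29 B=58 C=51 D=50] open={R2}
Step 4: commit R2 -> on_hand[A=29 B=58 C=51 D=50] avail[A=29 B=58 C=51 D=50] open={}
Step 5: reserve R3 B 7 -> on_hand[A=29 B=58 C=51 D=50] avail[A=29 B=51 C=51 D=50] open={R3}
Step 6: commit R3 -> on_hand[A=29 B=51 C=51 D=50] avail[A=29 B=51 C=51 D=50] open={}
Step 7: reserve R4 A 3 -> on_hand[A=29 B=51 C=51 D=50] avail[A=26 B=51 C=51 D=50] open={R4}
Step 8: commit R4 -> on_hand[A=26 B=51 C=51 D=50] avail[A=26 B=51 C=51 D=50] open={}
Step 9: reserve R5 B 3 -> on_hand[A=26 B=51 C=51 D=50] avail[A=26 B=48 C=51 D=50] open={R5}
Open reservations: ['R5'] -> 1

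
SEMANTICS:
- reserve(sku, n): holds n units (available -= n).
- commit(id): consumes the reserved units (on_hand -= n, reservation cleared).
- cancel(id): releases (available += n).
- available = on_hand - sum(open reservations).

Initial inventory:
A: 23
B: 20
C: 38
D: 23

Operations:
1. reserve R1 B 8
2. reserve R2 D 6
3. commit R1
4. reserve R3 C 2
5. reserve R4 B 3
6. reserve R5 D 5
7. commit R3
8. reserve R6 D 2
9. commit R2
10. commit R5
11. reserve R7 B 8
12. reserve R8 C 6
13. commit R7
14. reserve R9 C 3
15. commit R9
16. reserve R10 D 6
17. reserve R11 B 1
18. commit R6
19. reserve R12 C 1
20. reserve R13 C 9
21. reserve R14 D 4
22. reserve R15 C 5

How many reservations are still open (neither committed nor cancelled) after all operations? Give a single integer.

Step 1: reserve R1 B 8 -> on_hand[A=23 B=20 C=38 D=23] avail[A=23 B=12 C=38 D=23] open={R1}
Step 2: reserve R2 D 6 -> on_hand[A=23 B=20 C=38 D=23] avail[A=23 B=12 C=38 D=17] open={R1,R2}
Step 3: commit R1 -> on_hand[A=23 B=12 C=38 D=23] avail[A=23 B=12 C=38 D=17] open={R2}
Step 4: reserve R3 C 2 -> on_hand[A=23 B=12 C=38 D=23] avail[A=23 B=12 C=36 D=17] open={R2,R3}
Step 5: reserve R4 B 3 -> on_hand[A=23 B=12 C=38 D=23] avail[A=23 B=9 C=36 D=17] open={R2,R3,R4}
Step 6: reserve R5 D 5 -> on_hand[A=23 B=12 C=38 D=23] avail[A=23 B=9 C=36 D=12] open={R2,R3,R4,R5}
Step 7: commit R3 -> on_hand[A=23 B=12 C=36 D=23] avail[A=23 B=9 C=36 D=12] open={R2,R4,R5}
Step 8: reserve R6 D 2 -> on_hand[A=23 B=12 C=36 D=23] avail[A=23 B=9 C=36 D=10] open={R2,R4,R5,R6}
Step 9: commit R2 -> on_hand[A=23 B=12 C=36 D=17] avail[A=23 B=9 C=36 D=10] open={R4,R5,R6}
Step 10: commit R5 -> on_hand[A=23 B=12 C=36 D=12] avail[A=23 B=9 C=36 D=10] open={R4,R6}
Step 11: reserve R7 B 8 -> on_hand[A=23 B=12 C=36 D=12] avail[A=23 B=1 C=36 D=10] open={R4,R6,R7}
Step 12: reserve R8 C 6 -> on_hand[A=23 B=12 C=36 D=12] avail[A=23 B=1 C=30 D=10] open={R4,R6,R7,R8}
Step 13: commit R7 -> on_hand[A=23 B=4 C=36 D=12] avail[A=23 B=1 C=30 D=10] open={R4,R6,R8}
Step 14: reserve R9 C 3 -> on_hand[A=23 B=4 C=36 D=12] avail[A=23 B=1 C=27 D=10] open={R4,R6,R8,R9}
Step 15: commit R9 -> on_hand[A=23 B=4 C=33 D=12] avail[A=23 B=1 C=27 D=10] open={R4,R6,R8}
Step 16: reserve R10 D 6 -> on_hand[A=23 B=4 C=33 D=12] avail[A=23 B=1 C=27 D=4] open={R10,R4,R6,R8}
Step 17: reserve R11 B 1 -> on_hand[A=23 B=4 C=33 D=12] avail[A=23 B=0 C=27 D=4] open={R10,R11,R4,R6,R8}
Step 18: commit R6 -> on_hand[A=23 B=4 C=33 D=10] avail[A=23 B=0 C=27 D=4] open={R10,R11,R4,R8}
Step 19: reserve R12 C 1 -> on_hand[A=23 B=4 C=33 D=10] avail[A=23 B=0 C=26 D=4] open={R10,R11,R12,R4,R8}
Step 20: reserve R13 C 9 -> on_hand[A=23 B=4 C=33 D=10] avail[A=23 B=0 C=17 D=4] open={R10,R11,R12,R13,R4,R8}
Step 21: reserve R14 D 4 -> on_hand[A=23 B=4 C=33 D=10] avail[A=23 B=0 C=17 D=0] open={R10,R11,R12,R13,R14,R4,R8}
Step 22: reserve R15 C 5 -> on_hand[A=23 B=4 C=33 D=10] avail[A=23 B=0 C=12 D=0] open={R10,R11,R12,R13,R14,R15,R4,R8}
Open reservations: ['R10', 'R11', 'R12', 'R13', 'R14', 'R15', 'R4', 'R8'] -> 8

Answer: 8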